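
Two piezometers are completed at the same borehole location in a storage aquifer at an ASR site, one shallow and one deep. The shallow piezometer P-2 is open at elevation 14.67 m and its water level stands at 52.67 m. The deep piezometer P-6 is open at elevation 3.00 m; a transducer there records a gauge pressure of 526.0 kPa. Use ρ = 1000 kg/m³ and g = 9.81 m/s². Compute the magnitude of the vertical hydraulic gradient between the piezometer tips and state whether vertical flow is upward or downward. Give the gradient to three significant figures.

Total head at P-2: h = 52.67 m (water level in the standpipe).
Pressure head at P-6: ψ = P/(ρg) = 526.0×1000 / (1000 × 9.81) = 53.62 m.
Total head at P-6: h = z + ψ = 3.00 + 53.62 = 56.62 m.
Δh = h(P-2) − h(P-6) = 52.67 − 56.62 = -3.95 m.
Vertical separation Δz = 14.67 − 3.00 = 11.67 m.
|i_v| = |Δh| / Δz = 3.95 / 11.67 = 0.338.
Head is higher in the deep piezometer, so vertical flow is upward (discharge condition).

|i_v| ≈ 0.338; vertical flow is upward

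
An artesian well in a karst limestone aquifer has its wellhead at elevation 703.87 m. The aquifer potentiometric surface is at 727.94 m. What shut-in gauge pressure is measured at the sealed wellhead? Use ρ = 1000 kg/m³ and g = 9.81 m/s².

Head above the cap: Δh = 727.94 − 703.87 = 24.07 m.
P = ρgΔh = 1000 × 9.81 × 24.07 = 236127 Pa ≈ 236 kPa.

P ≈ 236 kPa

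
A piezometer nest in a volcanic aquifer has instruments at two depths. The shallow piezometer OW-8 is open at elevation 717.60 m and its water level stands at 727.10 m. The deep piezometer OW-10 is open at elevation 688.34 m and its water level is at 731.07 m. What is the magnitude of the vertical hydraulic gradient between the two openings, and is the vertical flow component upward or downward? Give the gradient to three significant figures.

Total head at OW-8: h = 727.10 m (water level in the standpipe).
Total head at OW-10: h = 731.07 m.
Δh = h(OW-8) − h(OW-10) = 727.10 − 731.07 = -3.97 m.
Vertical separation Δz = 717.60 − 688.34 = 29.26 m.
|i_v| = |Δh| / Δz = 3.97 / 29.26 = 0.136.
Head is higher in the deep piezometer, so vertical flow is upward (discharge condition).

|i_v| ≈ 0.136; vertical flow is upward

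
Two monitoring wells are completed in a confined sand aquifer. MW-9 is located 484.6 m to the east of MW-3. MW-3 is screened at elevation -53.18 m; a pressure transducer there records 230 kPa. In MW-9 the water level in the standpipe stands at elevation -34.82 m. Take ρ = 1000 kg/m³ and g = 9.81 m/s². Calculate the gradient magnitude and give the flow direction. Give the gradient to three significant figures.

Pressure head at MW-3: ψ = P/(ρg) = 230×1000 / (1000 × 9.81) = 23.45 m.
Total head at MW-3: h = z + ψ = -53.18 + 23.45 = -29.73 m.
Total head at MW-9: h = -34.82 m (water level in the piezometer is the total head).
Head difference: h(MW-3) − h(MW-9) = -29.73 − (-34.82) = 5.09 m.
Hydraulic gradient: i = |Δh| / L = 5.09 / 484.6 = 0.0105.
Flow is from higher to lower head: from MW-3 toward MW-9, i.e. toward the east.

i ≈ 0.0105; groundwater flows toward the east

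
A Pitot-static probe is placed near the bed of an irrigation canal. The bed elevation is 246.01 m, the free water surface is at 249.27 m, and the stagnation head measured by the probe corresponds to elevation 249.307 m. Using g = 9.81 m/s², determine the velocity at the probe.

v ≈ 0.852 m/s

Near the bed, under hydrostatic conditions, the piezometric head (z + ψ) equals the free-surface elevation, 249.27 m.
Velocity head = total − piezometric = 249.307 − 249.27 = 0.037 m.
v = √(2g·h_v) = √(2 × 9.81 × 0.037) = 0.852 m/s.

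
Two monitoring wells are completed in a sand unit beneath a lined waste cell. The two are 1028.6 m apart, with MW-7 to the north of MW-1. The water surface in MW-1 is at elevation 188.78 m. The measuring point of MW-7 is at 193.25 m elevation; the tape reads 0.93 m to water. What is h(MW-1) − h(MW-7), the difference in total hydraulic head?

Total head at MW-1: h = 188.78 m (water level in the piezometer is the total head).
Total head at MW-7: h = 193.25 − 0.93 = 192.32 m.
Head difference: h(MW-1) − h(MW-7) = 188.78 − 192.32 = -3.54 m.

Δh ≈ -3.54 m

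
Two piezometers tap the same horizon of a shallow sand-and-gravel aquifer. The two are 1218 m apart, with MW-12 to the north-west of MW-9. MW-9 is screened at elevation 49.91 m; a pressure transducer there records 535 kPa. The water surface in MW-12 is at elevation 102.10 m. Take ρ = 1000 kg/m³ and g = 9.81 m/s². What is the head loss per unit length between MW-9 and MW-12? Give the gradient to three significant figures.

Pressure head at MW-9: ψ = P/(ρg) = 535×1000 / (1000 × 9.81) = 54.54 m.
Total head at MW-9: h = z + ψ = 49.91 + 54.54 = 104.45 m.
Total head at MW-12: h = 102.10 m (water level in the piezometer is the total head).
Head difference: h(MW-9) − h(MW-12) = 104.45 − 102.10 = 2.35 m.
Hydraulic gradient: i = |Δh| / L = 2.35 / 1218 = 0.00193.

i ≈ 0.00193 m/m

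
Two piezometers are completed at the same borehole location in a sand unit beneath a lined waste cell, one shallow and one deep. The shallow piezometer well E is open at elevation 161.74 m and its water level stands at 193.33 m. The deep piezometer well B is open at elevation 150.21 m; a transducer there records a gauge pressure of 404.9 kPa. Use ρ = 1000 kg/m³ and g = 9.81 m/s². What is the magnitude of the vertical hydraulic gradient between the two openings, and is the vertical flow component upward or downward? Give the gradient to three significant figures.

|i_v| ≈ 0.160; vertical flow is downward

Total head at well E: h = 193.33 m (water level in the standpipe).
Pressure head at well B: ψ = P/(ρg) = 404.9×1000 / (1000 × 9.81) = 41.27 m.
Total head at well B: h = z + ψ = 150.21 + 41.27 = 191.48 m.
Δh = h(well E) − h(well B) = 193.33 − 191.48 = 1.85 m.
Vertical separation Δz = 161.74 − 150.21 = 11.53 m.
|i_v| = |Δh| / Δz = 1.85 / 11.53 = 0.160.
Head is higher in the shallow piezometer, so vertical flow is downward (recharge condition).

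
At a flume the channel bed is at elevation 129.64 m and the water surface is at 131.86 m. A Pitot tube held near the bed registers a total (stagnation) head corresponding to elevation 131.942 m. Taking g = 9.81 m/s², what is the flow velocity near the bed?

v ≈ 1.27 m/s

Near the bed, under hydrostatic conditions, the piezometric head (z + ψ) equals the free-surface elevation, 131.86 m.
Velocity head = total − piezometric = 131.942 − 131.86 = 0.082 m.
v = √(2g·h_v) = √(2 × 9.81 × 0.082) = 1.27 m/s.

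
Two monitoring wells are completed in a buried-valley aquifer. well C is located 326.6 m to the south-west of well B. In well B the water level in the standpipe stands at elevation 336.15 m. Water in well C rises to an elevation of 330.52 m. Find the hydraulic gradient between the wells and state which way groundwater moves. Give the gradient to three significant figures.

Total head at well B: h = 336.15 m (water level in the piezometer is the total head).
Total head at well C: h = 330.52 m (water level in the piezometer is the total head).
Head difference: h(well B) − h(well C) = 336.15 − 330.52 = 5.63 m.
Hydraulic gradient: i = |Δh| / L = 5.63 / 326.6 = 0.0172.
Flow is from higher to lower head: from well B toward well C, i.e. toward the south-west.

i ≈ 0.0172; groundwater flows toward the south-west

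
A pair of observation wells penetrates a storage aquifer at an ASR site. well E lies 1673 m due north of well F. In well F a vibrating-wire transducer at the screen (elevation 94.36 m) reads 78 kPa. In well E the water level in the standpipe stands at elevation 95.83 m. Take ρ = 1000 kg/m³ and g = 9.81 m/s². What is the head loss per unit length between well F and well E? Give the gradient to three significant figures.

i ≈ 0.00387 m/m

Pressure head at well F: ψ = P/(ρg) = 78×1000 / (1000 × 9.81) = 7.95 m.
Total head at well F: h = z + ψ = 94.36 + 7.95 = 102.31 m.
Total head at well E: h = 95.83 m (water level in the piezometer is the total head).
Head difference: h(well F) − h(well E) = 102.31 − 95.83 = 6.48 m.
Hydraulic gradient: i = |Δh| / L = 6.48 / 1673 = 0.00387.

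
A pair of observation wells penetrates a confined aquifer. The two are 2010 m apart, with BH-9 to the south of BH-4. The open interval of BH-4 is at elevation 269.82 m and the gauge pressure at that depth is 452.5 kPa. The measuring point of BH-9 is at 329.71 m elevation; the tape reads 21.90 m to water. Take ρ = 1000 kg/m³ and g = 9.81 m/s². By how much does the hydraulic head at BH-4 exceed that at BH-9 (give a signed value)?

Δh ≈ 8.14 m

Pressure head at BH-4: ψ = P/(ρg) = 452.5×1000 / (1000 × 9.81) = 46.13 m.
Total head at BH-4: h = z + ψ = 269.82 + 46.13 = 315.95 m.
Total head at BH-9: h = 329.71 − 21.90 = 307.81 m.
Head difference: h(BH-4) − h(BH-9) = 315.95 − 307.81 = 8.14 m.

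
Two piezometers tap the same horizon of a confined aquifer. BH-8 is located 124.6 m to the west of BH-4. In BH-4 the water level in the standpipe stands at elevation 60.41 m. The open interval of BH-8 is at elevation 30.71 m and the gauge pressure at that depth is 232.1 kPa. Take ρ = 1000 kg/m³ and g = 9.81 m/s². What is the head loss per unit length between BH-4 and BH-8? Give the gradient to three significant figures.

Total head at BH-4: h = 60.41 m (water level in the piezometer is the total head).
Pressure head at BH-8: ψ = P/(ρg) = 232.1×1000 / (1000 × 9.81) = 23.66 m.
Total head at BH-8: h = z + ψ = 30.71 + 23.66 = 54.37 m.
Head difference: h(BH-4) − h(BH-8) = 60.41 − 54.37 = 6.04 m.
Hydraulic gradient: i = |Δh| / L = 6.04 / 124.6 = 0.0485.

i ≈ 0.0485 m/m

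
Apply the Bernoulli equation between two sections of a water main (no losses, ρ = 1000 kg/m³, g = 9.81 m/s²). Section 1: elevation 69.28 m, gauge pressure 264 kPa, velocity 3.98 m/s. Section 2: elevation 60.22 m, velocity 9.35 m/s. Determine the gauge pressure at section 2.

P₂ ≈ 317 kPa

Pressure head at 1: ψ₁ = P₁/(ρg) = 264×1000 / (1000 × 9.81) = 26.91 m.
Velocity heads: v₁²/2g = 3.98²/19.62 = 0.807 m; v₂²/2g = 9.35²/19.62 = 4.456 m.
Total head H = z₁ + ψ₁ + v₁²/2g = 69.28 + 26.91 + 0.807 = 97.00 m.
ψ₂ = H − z₂ − v₂²/2g = 97.00 − 60.22 − 4.456 = 32.32 m.
P₂ = ρgψ₂ = 1000 × 9.81 × 32.32 ≈ 317 kPa.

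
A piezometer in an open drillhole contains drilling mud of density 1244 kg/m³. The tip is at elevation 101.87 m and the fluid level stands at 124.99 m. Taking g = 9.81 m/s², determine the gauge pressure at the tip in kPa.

P ≈ 282 kPa

Pressure head ψ = h − z = 124.99 − 101.87 = 23.12 m.
P = ρgψ = 1244 × 9.81 × 23.12 = 282148 Pa ≈ 282 kPa.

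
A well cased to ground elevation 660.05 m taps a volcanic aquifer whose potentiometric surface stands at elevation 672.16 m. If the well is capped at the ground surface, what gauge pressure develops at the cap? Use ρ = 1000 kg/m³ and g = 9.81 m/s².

Head above the cap: Δh = 672.16 − 660.05 = 12.11 m.
P = ρgΔh = 1000 × 9.81 × 12.11 = 118799 Pa ≈ 119 kPa.

P ≈ 119 kPa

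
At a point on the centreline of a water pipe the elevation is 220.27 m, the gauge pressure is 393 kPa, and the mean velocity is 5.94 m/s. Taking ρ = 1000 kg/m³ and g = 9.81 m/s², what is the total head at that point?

Pressure head ψ = P/(ρg) = 393×1000 / (1000 × 9.81) = 40.06 m.
Velocity head = v²/(2g) = 5.94² / (2 × 9.81) = 1.798 m.
h = z + ψ + v²/(2g) = 220.27 + 40.06 + 1.798 = 262.13 m.

h ≈ 262.13 m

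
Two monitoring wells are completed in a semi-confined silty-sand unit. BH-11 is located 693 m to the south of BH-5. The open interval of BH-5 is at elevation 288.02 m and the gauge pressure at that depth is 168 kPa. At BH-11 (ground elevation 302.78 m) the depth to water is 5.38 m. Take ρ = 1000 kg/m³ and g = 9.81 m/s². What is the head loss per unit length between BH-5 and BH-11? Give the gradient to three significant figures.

i ≈ 0.0112 m/m

Pressure head at BH-5: ψ = P/(ρg) = 168×1000 / (1000 × 9.81) = 17.13 m.
Total head at BH-5: h = z + ψ = 288.02 + 17.13 = 305.15 m.
Total head at BH-11: h = 302.78 − 5.38 = 297.40 m.
Head difference: h(BH-5) − h(BH-11) = 305.15 − 297.40 = 7.75 m.
Hydraulic gradient: i = |Δh| / L = 7.75 / 693 = 0.0112.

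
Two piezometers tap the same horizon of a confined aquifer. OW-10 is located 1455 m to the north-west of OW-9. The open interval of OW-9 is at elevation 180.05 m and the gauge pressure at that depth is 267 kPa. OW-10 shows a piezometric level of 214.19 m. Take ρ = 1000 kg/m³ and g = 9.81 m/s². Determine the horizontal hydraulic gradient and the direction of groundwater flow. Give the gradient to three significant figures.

i ≈ 0.00476; groundwater flows toward the south-east

Pressure head at OW-9: ψ = P/(ρg) = 267×1000 / (1000 × 9.81) = 27.22 m.
Total head at OW-9: h = z + ψ = 180.05 + 27.22 = 207.27 m.
Total head at OW-10: h = 214.19 m (water level in the piezometer is the total head).
Head difference: h(OW-9) − h(OW-10) = 207.27 − 214.19 = -6.92 m.
Hydraulic gradient: i = |Δh| / L = 6.92 / 1455 = 0.00476.
Flow is from higher to lower head: from OW-10 toward OW-9, i.e. toward the south-east.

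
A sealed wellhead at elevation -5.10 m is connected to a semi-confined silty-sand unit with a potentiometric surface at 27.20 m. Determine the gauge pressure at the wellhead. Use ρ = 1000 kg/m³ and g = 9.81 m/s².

Head above the cap: Δh = 27.20 − (-5.10) = 32.30 m.
P = ρgΔh = 1000 × 9.81 × 32.30 = 316863 Pa ≈ 317 kPa.

P ≈ 317 kPa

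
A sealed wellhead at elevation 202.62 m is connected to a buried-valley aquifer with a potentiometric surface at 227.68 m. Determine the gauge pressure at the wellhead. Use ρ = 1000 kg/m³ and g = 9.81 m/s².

Head above the cap: Δh = 227.68 − 202.62 = 25.06 m.
P = ρgΔh = 1000 × 9.81 × 25.06 = 245839 Pa ≈ 246 kPa.

P ≈ 246 kPa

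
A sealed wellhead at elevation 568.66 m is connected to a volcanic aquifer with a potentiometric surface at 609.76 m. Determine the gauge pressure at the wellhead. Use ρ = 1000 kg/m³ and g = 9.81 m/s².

Head above the cap: Δh = 609.76 − 568.66 = 41.10 m.
P = ρgΔh = 1000 × 9.81 × 41.10 = 403191 Pa ≈ 403 kPa.

P ≈ 403 kPa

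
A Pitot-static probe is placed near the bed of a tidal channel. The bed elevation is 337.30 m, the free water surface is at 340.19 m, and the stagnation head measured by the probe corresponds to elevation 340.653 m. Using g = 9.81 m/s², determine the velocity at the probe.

v ≈ 3.01 m/s

Near the bed, under hydrostatic conditions, the piezometric head (z + ψ) equals the free-surface elevation, 340.19 m.
Velocity head = total − piezometric = 340.653 − 340.19 = 0.463 m.
v = √(2g·h_v) = √(2 × 9.81 × 0.463) = 3.01 m/s.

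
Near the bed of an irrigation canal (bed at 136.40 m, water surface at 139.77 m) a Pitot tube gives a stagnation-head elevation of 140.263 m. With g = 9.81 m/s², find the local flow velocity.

v ≈ 3.11 m/s

Near the bed, under hydrostatic conditions, the piezometric head (z + ψ) equals the free-surface elevation, 139.77 m.
Velocity head = total − piezometric = 140.263 − 139.77 = 0.493 m.
v = √(2g·h_v) = √(2 × 9.81 × 0.493) = 3.11 m/s.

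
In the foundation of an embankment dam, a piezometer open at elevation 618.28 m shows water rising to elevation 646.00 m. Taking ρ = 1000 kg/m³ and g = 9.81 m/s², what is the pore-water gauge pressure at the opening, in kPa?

P ≈ 272 kPa

Pressure head ψ = h − z = 646.00 − 618.28 = 27.72 m.
P = ρgψ = 1000 × 9.81 × 27.72 = 271933 Pa ≈ 272 kPa.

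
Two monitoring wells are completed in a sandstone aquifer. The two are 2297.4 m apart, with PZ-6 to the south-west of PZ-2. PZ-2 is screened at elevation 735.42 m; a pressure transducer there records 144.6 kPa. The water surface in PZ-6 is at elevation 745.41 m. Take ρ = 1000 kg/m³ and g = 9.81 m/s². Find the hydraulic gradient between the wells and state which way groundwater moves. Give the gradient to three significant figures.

i ≈ 0.00207; groundwater flows toward the south-west

Pressure head at PZ-2: ψ = P/(ρg) = 144.6×1000 / (1000 × 9.81) = 14.74 m.
Total head at PZ-2: h = z + ψ = 735.42 + 14.74 = 750.16 m.
Total head at PZ-6: h = 745.41 m (water level in the piezometer is the total head).
Head difference: h(PZ-2) − h(PZ-6) = 750.16 − 745.41 = 4.75 m.
Hydraulic gradient: i = |Δh| / L = 4.75 / 2297.4 = 0.00207.
Flow is from higher to lower head: from PZ-2 toward PZ-6, i.e. toward the south-west.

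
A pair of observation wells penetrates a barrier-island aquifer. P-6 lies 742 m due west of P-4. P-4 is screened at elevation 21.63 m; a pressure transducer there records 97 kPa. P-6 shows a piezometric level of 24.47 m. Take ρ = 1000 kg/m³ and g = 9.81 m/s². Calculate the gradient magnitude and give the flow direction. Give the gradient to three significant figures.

Pressure head at P-4: ψ = P/(ρg) = 97×1000 / (1000 × 9.81) = 9.89 m.
Total head at P-4: h = z + ψ = 21.63 + 9.89 = 31.52 m.
Total head at P-6: h = 24.47 m (water level in the piezometer is the total head).
Head difference: h(P-4) − h(P-6) = 31.52 − 24.47 = 7.05 m.
Hydraulic gradient: i = |Δh| / L = 7.05 / 742 = 0.00950.
Flow is from higher to lower head: from P-4 toward P-6, i.e. toward the west.

i ≈ 0.00950; groundwater flows toward the west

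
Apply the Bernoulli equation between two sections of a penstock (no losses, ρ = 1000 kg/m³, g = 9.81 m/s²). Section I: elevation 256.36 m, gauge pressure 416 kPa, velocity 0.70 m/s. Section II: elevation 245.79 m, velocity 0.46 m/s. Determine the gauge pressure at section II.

Pressure head at I: ψ₁ = P₁/(ρg) = 416×1000 / (1000 × 9.81) = 42.41 m.
Velocity heads: v₁²/2g = 0.70²/19.62 = 0.025 m; v₂²/2g = 0.46²/19.62 = 0.011 m.
Total head H = z₁ + ψ₁ + v₁²/2g = 256.36 + 42.41 + 0.025 = 298.79 m.
ψ₂ = H − z₂ − v₂²/2g = 298.79 − 245.79 − 0.011 = 52.99 m.
P₂ = ρgψ₂ = 1000 × 9.81 × 52.99 ≈ 520 kPa.

P₂ ≈ 520 kPa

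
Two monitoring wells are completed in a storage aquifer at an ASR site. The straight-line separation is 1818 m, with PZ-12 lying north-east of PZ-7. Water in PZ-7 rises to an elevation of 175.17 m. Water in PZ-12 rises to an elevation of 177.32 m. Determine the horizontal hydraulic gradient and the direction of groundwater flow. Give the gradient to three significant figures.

i ≈ 0.00118; groundwater flows toward the south-west

Total head at PZ-7: h = 175.17 m (water level in the piezometer is the total head).
Total head at PZ-12: h = 177.32 m (water level in the piezometer is the total head).
Head difference: h(PZ-7) − h(PZ-12) = 175.17 − 177.32 = -2.15 m.
Hydraulic gradient: i = |Δh| / L = 2.15 / 1818 = 0.00118.
Flow is from higher to lower head: from PZ-12 toward PZ-7, i.e. toward the south-west.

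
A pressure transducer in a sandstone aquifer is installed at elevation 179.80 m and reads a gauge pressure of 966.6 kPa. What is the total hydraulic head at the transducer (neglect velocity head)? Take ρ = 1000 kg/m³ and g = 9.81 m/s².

h ≈ 278.33 m

ψ = P/(ρg) = 966.6×1000 / (1000 × 9.81) = 98.53 m.
h = z + ψ = 179.80 + 98.53 = 278.33 m.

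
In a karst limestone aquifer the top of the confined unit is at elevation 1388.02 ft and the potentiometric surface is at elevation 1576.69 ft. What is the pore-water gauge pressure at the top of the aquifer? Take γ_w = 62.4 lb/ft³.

P ≈ 81.8 psi

Pressure head at the aquifer top: ψ = h − z = 1576.69 − 1388.02 = 188.67 ft.
P = γψ/144 = 62.4 × 188.67 / 144 = 81.8 psi.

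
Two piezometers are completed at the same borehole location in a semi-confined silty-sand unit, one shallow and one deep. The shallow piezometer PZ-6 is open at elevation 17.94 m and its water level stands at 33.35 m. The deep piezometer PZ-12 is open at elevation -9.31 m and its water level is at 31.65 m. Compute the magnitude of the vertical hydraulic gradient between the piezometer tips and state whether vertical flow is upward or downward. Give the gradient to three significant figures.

|i_v| ≈ 0.0624; vertical flow is downward

Total head at PZ-6: h = 33.35 m (water level in the standpipe).
Total head at PZ-12: h = 31.65 m.
Δh = h(PZ-6) − h(PZ-12) = 33.35 − 31.65 = 1.70 m.
Vertical separation Δz = 17.94 − (-9.31) = 27.25 m.
|i_v| = |Δh| / Δz = 1.70 / 27.25 = 0.0624.
Head is higher in the shallow piezometer, so vertical flow is downward (recharge condition).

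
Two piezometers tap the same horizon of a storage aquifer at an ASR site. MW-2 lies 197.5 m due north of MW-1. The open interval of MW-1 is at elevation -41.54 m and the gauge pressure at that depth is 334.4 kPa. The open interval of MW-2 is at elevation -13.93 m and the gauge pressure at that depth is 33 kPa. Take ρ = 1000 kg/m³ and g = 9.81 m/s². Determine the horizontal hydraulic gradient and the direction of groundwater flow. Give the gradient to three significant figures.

i ≈ 0.0158; groundwater flows toward the north

Pressure head at MW-1: ψ = P/(ρg) = 334.4×1000 / (1000 × 9.81) = 34.09 m.
Total head at MW-1: h = z + ψ = -41.54 + 34.09 = -7.45 m.
Pressure head at MW-2: ψ = P/(ρg) = 33×1000 / (1000 × 9.81) = 3.36 m.
Total head at MW-2: h = z + ψ = -13.93 + 3.36 = -10.57 m.
Head difference: h(MW-1) − h(MW-2) = -7.45 − (-10.57) = 3.12 m.
Hydraulic gradient: i = |Δh| / L = 3.12 / 197.5 = 0.0158.
Flow is from higher to lower head: from MW-1 toward MW-2, i.e. toward the north.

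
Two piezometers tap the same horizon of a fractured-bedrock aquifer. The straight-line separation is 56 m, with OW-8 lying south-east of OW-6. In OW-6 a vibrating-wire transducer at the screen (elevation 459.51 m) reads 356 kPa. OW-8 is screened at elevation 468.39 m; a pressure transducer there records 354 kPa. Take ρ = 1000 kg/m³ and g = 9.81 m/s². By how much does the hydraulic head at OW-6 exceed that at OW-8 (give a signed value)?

Δh ≈ -8.68 m

Pressure head at OW-6: ψ = P/(ρg) = 356×1000 / (1000 × 9.81) = 36.29 m.
Total head at OW-6: h = z + ψ = 459.51 + 36.29 = 495.80 m.
Pressure head at OW-8: ψ = P/(ρg) = 354×1000 / (1000 × 9.81) = 36.09 m.
Total head at OW-8: h = z + ψ = 468.39 + 36.09 = 504.48 m.
Head difference: h(OW-6) − h(OW-8) = 495.80 − 504.48 = -8.68 m.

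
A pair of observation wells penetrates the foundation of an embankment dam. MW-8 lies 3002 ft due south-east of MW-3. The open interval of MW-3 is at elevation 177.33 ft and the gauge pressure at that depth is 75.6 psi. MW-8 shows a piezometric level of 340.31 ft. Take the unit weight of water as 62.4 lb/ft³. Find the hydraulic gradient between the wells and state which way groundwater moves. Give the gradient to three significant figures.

Pressure head at MW-3: ψ = 144·P/γ = 144 × 75.6 / 62.4 = 174.46 ft.
Total head at MW-3: h = z + ψ = 177.33 + 174.46 = 351.79 ft.
Total head at MW-8: h = 340.31 ft (water level in the piezometer is the total head).
Head difference: h(MW-3) − h(MW-8) = 351.79 − 340.31 = 11.48 ft.
Hydraulic gradient: i = |Δh| / L = 11.48 / 3002 = 0.00382.
Flow is from higher to lower head: from MW-3 toward MW-8, i.e. toward the south-east.

i ≈ 0.00382; groundwater flows toward the south-east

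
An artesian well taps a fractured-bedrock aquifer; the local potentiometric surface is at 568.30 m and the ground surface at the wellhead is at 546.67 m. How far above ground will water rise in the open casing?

Water rises to the potentiometric surface, so the rise above ground = 568.30 − 546.67 = 21.63 m.

≈ 21.63 m above ground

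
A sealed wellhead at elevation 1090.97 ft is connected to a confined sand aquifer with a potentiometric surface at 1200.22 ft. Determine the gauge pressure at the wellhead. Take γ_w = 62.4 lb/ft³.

P ≈ 47.3 psi

Head above the cap: Δh = 1200.22 − 1090.97 = 109.25 ft.
P = γΔh/144 = 62.4 × 109.25 / 144 = 47.3 psi.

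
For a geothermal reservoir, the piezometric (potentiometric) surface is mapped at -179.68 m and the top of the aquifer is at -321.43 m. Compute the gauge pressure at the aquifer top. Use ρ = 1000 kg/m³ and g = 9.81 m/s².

Pressure head at the aquifer top: ψ = h − z = -179.68 − (-321.43) = 141.75 m.
P = ρgψ = 1000 × 9.81 × 141.75 = 1390568 Pa ≈ 1390 kPa.

P ≈ 1390 kPa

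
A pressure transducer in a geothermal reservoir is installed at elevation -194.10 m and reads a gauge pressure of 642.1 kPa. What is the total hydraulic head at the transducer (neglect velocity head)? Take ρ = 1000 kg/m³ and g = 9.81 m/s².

h ≈ -128.65 m

ψ = P/(ρg) = 642.1×1000 / (1000 × 9.81) = 65.45 m.
h = z + ψ = -194.10 + 65.45 = -128.65 m.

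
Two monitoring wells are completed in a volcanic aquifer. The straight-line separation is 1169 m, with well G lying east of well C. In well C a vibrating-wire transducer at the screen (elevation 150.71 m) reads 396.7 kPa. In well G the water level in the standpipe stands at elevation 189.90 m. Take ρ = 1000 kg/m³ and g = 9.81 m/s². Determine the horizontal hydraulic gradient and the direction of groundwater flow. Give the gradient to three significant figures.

Pressure head at well C: ψ = P/(ρg) = 396.7×1000 / (1000 × 9.81) = 40.44 m.
Total head at well C: h = z + ψ = 150.71 + 40.44 = 191.15 m.
Total head at well G: h = 189.90 m (water level in the piezometer is the total head).
Head difference: h(well C) − h(well G) = 191.15 − 189.90 = 1.25 m.
Hydraulic gradient: i = |Δh| / L = 1.25 / 1169 = 0.00107.
Flow is from higher to lower head: from well C toward well G, i.e. toward the east.

i ≈ 0.00107; groundwater flows toward the east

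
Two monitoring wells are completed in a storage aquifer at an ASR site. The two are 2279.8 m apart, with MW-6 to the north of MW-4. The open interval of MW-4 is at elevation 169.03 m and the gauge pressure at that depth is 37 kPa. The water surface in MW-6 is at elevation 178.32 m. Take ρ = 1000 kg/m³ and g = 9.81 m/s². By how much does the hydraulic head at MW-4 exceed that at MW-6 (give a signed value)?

Δh ≈ -5.52 m

Pressure head at MW-4: ψ = P/(ρg) = 37×1000 / (1000 × 9.81) = 3.77 m.
Total head at MW-4: h = z + ψ = 169.03 + 3.77 = 172.80 m.
Total head at MW-6: h = 178.32 m (water level in the piezometer is the total head).
Head difference: h(MW-4) − h(MW-6) = 172.80 − 178.32 = -5.52 m.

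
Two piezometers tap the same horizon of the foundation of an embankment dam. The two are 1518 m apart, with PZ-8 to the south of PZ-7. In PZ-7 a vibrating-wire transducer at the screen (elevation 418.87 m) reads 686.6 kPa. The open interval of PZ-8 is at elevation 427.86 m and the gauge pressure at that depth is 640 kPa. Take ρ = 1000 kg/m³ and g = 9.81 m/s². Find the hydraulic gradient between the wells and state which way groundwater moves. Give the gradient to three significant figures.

Pressure head at PZ-7: ψ = P/(ρg) = 686.6×1000 / (1000 × 9.81) = 69.99 m.
Total head at PZ-7: h = z + ψ = 418.87 + 69.99 = 488.86 m.
Pressure head at PZ-8: ψ = P/(ρg) = 640×1000 / (1000 × 9.81) = 65.24 m.
Total head at PZ-8: h = z + ψ = 427.86 + 65.24 = 493.10 m.
Head difference: h(PZ-7) − h(PZ-8) = 488.86 − 493.10 = -4.24 m.
Hydraulic gradient: i = |Δh| / L = 4.24 / 1518 = 0.00279.
Flow is from higher to lower head: from PZ-8 toward PZ-7, i.e. toward the north.

i ≈ 0.00279; groundwater flows toward the north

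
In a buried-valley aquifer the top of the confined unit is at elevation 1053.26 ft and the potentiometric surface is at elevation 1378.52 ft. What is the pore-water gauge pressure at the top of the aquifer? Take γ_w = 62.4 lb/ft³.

P ≈ 141 psi

Pressure head at the aquifer top: ψ = h − z = 1378.52 − 1053.26 = 325.26 ft.
P = γψ/144 = 62.4 × 325.26 / 144 = 141 psi.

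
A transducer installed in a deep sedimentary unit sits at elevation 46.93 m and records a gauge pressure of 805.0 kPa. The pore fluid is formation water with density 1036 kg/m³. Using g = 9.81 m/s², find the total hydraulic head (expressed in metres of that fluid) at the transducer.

ψ = P/(ρg) = 805.0×1000 / (1036 × 9.81) = 79.21 m.
h = z + ψ = 46.93 + 79.21 = 126.14 m.

h ≈ 126.14 m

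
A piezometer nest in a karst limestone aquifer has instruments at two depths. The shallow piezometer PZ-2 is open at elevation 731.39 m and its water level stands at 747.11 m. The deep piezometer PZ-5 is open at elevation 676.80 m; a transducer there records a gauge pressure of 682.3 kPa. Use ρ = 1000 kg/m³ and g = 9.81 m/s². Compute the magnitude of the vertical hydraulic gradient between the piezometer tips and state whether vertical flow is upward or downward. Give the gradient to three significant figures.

|i_v| ≈ 0.0139; vertical flow is downward

Total head at PZ-2: h = 747.11 m (water level in the standpipe).
Pressure head at PZ-5: ψ = P/(ρg) = 682.3×1000 / (1000 × 9.81) = 69.55 m.
Total head at PZ-5: h = z + ψ = 676.80 + 69.55 = 746.35 m.
Δh = h(PZ-2) − h(PZ-5) = 747.11 − 746.35 = 0.76 m.
Vertical separation Δz = 731.39 − 676.80 = 54.59 m.
|i_v| = |Δh| / Δz = 0.76 / 54.59 = 0.0139.
Head is higher in the shallow piezometer, so vertical flow is downward (recharge condition).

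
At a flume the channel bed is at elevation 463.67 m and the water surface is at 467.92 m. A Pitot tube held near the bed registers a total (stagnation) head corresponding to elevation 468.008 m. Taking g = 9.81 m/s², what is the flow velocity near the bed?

Near the bed, under hydrostatic conditions, the piezometric head (z + ψ) equals the free-surface elevation, 467.92 m.
Velocity head = total − piezometric = 468.008 − 467.92 = 0.088 m.
v = √(2g·h_v) = √(2 × 9.81 × 0.088) = 1.31 m/s.

v ≈ 1.31 m/s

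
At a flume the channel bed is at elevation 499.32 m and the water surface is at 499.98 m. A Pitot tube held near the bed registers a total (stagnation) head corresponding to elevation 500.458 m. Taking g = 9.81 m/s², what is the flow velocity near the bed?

Near the bed, under hydrostatic conditions, the piezometric head (z + ψ) equals the free-surface elevation, 499.98 m.
Velocity head = total − piezometric = 500.458 − 499.98 = 0.478 m.
v = √(2g·h_v) = √(2 × 9.81 × 0.478) = 3.06 m/s.

v ≈ 3.06 m/s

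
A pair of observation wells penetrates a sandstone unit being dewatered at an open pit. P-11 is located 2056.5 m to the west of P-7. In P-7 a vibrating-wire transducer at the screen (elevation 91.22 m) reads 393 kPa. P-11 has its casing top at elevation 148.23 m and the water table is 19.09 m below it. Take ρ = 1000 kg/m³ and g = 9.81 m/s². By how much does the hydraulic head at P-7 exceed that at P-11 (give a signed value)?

Pressure head at P-7: ψ = P/(ρg) = 393×1000 / (1000 × 9.81) = 40.06 m.
Total head at P-7: h = z + ψ = 91.22 + 40.06 = 131.28 m.
Total head at P-11: h = 148.23 − 19.09 = 129.14 m.
Head difference: h(P-7) − h(P-11) = 131.28 − 129.14 = 2.14 m.

Δh ≈ 2.14 m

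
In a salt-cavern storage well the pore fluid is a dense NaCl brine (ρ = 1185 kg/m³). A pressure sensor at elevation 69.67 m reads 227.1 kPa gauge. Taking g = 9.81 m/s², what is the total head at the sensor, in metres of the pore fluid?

ψ = P/(ρg) = 227.1×1000 / (1185 × 9.81) = 19.54 m.
h = z + ψ = 69.67 + 19.54 = 89.21 m.

h ≈ 89.21 m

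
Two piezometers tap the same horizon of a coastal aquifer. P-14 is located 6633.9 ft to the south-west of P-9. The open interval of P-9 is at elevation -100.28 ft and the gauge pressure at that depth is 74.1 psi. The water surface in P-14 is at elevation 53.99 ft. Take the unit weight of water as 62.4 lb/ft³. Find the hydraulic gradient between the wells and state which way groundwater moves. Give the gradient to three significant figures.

Pressure head at P-9: ψ = 144·P/γ = 144 × 74.1 / 62.4 = 171.00 ft.
Total head at P-9: h = z + ψ = -100.28 + 171.00 = 70.72 ft.
Total head at P-14: h = 53.99 ft (water level in the piezometer is the total head).
Head difference: h(P-9) − h(P-14) = 70.72 − 53.99 = 16.73 ft.
Hydraulic gradient: i = |Δh| / L = 16.73 / 6633.9 = 0.00252.
Flow is from higher to lower head: from P-9 toward P-14, i.e. toward the south-west.

i ≈ 0.00252; groundwater flows toward the south-west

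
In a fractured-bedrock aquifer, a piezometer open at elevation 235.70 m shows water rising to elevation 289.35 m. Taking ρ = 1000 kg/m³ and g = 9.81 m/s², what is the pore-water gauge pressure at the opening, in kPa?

P ≈ 526 kPa

Pressure head ψ = h − z = 289.35 − 235.70 = 53.65 m.
P = ρgψ = 1000 × 9.81 × 53.65 = 526306 Pa ≈ 526 kPa.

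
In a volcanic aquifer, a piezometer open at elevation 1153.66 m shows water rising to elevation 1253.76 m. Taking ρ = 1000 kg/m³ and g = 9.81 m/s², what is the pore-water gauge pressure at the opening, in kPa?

P ≈ 982 kPa

Pressure head ψ = h − z = 1253.76 − 1153.66 = 100.10 m.
P = ρgψ = 1000 × 9.81 × 100.10 = 981981 Pa ≈ 982 kPa.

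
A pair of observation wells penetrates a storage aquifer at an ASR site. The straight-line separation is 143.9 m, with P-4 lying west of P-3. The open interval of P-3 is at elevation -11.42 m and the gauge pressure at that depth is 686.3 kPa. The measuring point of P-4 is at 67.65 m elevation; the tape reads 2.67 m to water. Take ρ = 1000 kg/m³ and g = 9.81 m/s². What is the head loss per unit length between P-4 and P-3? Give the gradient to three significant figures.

i ≈ 0.0448 m/m

Pressure head at P-3: ψ = P/(ρg) = 686.3×1000 / (1000 × 9.81) = 69.96 m.
Total head at P-3: h = z + ψ = -11.42 + 69.96 = 58.54 m.
Total head at P-4: h = 67.65 − 2.67 = 64.98 m.
Head difference: h(P-3) − h(P-4) = 58.54 − 64.98 = -6.44 m.
Hydraulic gradient: i = |Δh| / L = 6.44 / 143.9 = 0.0448.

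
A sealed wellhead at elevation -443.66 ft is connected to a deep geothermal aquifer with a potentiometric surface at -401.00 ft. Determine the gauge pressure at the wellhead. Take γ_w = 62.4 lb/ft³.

Head above the cap: Δh = -401.00 − (-443.66) = 42.66 ft.
P = γΔh/144 = 62.4 × 42.66 / 144 = 18.5 psi.

P ≈ 18.5 psi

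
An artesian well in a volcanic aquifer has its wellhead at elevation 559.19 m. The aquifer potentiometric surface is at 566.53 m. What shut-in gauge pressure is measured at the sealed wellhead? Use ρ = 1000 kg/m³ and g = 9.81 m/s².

Head above the cap: Δh = 566.53 − 559.19 = 7.34 m.
P = ρgΔh = 1000 × 9.81 × 7.34 = 72005 Pa ≈ 72.0 kPa.

P ≈ 72.0 kPa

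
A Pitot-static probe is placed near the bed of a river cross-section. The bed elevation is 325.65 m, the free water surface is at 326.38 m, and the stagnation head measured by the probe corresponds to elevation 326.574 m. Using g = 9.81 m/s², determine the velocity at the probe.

Near the bed, under hydrostatic conditions, the piezometric head (z + ψ) equals the free-surface elevation, 326.38 m.
Velocity head = total − piezometric = 326.574 − 326.38 = 0.194 m.
v = √(2g·h_v) = √(2 × 9.81 × 0.194) = 1.95 m/s.

v ≈ 1.95 m/s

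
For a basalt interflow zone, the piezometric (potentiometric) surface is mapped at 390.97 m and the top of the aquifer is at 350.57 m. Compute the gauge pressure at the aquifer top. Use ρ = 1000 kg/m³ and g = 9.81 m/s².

Pressure head at the aquifer top: ψ = h − z = 390.97 − 350.57 = 40.40 m.
P = ρgψ = 1000 × 9.81 × 40.40 = 396324 Pa ≈ 396 kPa.

P ≈ 396 kPa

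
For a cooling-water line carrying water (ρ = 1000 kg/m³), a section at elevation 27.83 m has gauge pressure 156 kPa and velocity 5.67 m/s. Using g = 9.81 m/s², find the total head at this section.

Pressure head ψ = P/(ρg) = 156×1000 / (1000 × 9.81) = 15.90 m.
Velocity head = v²/(2g) = 5.67² / (2 × 9.81) = 1.639 m.
h = z + ψ + v²/(2g) = 27.83 + 15.90 + 1.639 = 45.37 m.

h ≈ 45.37 m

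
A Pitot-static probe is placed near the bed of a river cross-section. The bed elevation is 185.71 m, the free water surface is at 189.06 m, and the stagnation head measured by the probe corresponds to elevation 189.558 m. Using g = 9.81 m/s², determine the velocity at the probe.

v ≈ 3.13 m/s

Near the bed, under hydrostatic conditions, the piezometric head (z + ψ) equals the free-surface elevation, 189.06 m.
Velocity head = total − piezometric = 189.558 − 189.06 = 0.498 m.
v = √(2g·h_v) = √(2 × 9.81 × 0.498) = 3.13 m/s.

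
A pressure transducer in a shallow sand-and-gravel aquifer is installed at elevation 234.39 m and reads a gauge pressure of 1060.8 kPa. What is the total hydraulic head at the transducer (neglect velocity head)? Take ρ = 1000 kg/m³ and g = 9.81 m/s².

h ≈ 342.52 m

ψ = P/(ρg) = 1060.8×1000 / (1000 × 9.81) = 108.13 m.
h = z + ψ = 234.39 + 108.13 = 342.52 m.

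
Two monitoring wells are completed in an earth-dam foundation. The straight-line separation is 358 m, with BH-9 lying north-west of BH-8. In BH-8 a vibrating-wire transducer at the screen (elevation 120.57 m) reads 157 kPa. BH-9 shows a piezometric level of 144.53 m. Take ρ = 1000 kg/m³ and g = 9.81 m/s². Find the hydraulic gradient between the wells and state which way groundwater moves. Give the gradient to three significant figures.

Pressure head at BH-8: ψ = P/(ρg) = 157×1000 / (1000 × 9.81) = 16.00 m.
Total head at BH-8: h = z + ψ = 120.57 + 16.00 = 136.57 m.
Total head at BH-9: h = 144.53 m (water level in the piezometer is the total head).
Head difference: h(BH-8) − h(BH-9) = 136.57 − 144.53 = -7.96 m.
Hydraulic gradient: i = |Δh| / L = 7.96 / 358 = 0.0222.
Flow is from higher to lower head: from BH-9 toward BH-8, i.e. toward the south-east.

i ≈ 0.0222; groundwater flows toward the south-east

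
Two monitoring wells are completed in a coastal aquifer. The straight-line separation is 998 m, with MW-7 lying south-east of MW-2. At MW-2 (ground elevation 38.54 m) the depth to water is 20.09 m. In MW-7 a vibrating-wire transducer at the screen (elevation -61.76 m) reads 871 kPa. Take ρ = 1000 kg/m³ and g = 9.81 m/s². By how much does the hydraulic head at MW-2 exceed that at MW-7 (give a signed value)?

Δh ≈ -8.58 m

Total head at MW-2: h = 38.54 − 20.09 = 18.45 m.
Pressure head at MW-7: ψ = P/(ρg) = 871×1000 / (1000 × 9.81) = 88.79 m.
Total head at MW-7: h = z + ψ = -61.76 + 88.79 = 27.03 m.
Head difference: h(MW-2) − h(MW-7) = 18.45 − 27.03 = -8.58 m.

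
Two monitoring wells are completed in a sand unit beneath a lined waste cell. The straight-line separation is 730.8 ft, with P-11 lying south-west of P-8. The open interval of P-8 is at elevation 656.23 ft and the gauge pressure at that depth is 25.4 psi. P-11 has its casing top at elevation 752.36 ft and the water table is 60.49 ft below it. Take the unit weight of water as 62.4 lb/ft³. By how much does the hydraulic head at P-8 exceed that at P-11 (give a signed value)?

Pressure head at P-8: ψ = 144·P/γ = 144 × 25.4 / 62.4 = 58.62 ft.
Total head at P-8: h = z + ψ = 656.23 + 58.62 = 714.85 ft.
Total head at P-11: h = 752.36 − 60.49 = 691.87 ft.
Head difference: h(P-8) − h(P-11) = 714.85 − 691.87 = 22.98 ft.

Δh ≈ 22.98 ft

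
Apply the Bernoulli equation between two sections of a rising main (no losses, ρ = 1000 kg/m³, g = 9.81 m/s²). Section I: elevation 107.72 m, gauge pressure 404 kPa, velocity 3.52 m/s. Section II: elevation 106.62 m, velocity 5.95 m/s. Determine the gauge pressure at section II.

Pressure head at I: ψ₁ = P₁/(ρg) = 404×1000 / (1000 × 9.81) = 41.18 m.
Velocity heads: v₁²/2g = 3.52²/19.62 = 0.632 m; v₂²/2g = 5.95²/19.62 = 1.804 m.
Total head H = z₁ + ψ₁ + v₁²/2g = 107.72 + 41.18 + 0.632 = 149.53 m.
ψ₂ = H − z₂ − v₂²/2g = 149.53 − 106.62 − 1.804 = 41.11 m.
P₂ = ρgψ₂ = 1000 × 9.81 × 41.11 ≈ 403 kPa.

P₂ ≈ 403 kPa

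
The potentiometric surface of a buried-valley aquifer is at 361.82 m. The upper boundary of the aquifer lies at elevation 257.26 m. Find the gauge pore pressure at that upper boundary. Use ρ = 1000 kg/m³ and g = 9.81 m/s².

Pressure head at the aquifer top: ψ = h − z = 361.82 − 257.26 = 104.56 m.
P = ρgψ = 1000 × 9.81 × 104.56 = 1025734 Pa ≈ 1030 kPa.

P ≈ 1030 kPa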